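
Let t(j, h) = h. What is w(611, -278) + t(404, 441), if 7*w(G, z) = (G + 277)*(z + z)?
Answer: -490641/7 ≈ -70092.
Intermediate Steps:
w(G, z) = 2*z*(277 + G)/7 (w(G, z) = ((G + 277)*(z + z))/7 = ((277 + G)*(2*z))/7 = (2*z*(277 + G))/7 = 2*z*(277 + G)/7)
w(611, -278) + t(404, 441) = (2/7)*(-278)*(277 + 611) + 441 = (2/7)*(-278)*888 + 441 = -493728/7 + 441 = -490641/7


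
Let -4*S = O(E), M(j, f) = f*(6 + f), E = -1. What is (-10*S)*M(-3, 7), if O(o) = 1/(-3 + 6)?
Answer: 455/6 ≈ 75.833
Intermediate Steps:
O(o) = ⅓ (O(o) = 1/3 = ⅓)
S = -1/12 (S = -¼*⅓ = -1/12 ≈ -0.083333)
(-10*S)*M(-3, 7) = (-10*(-1/12))*(7*(6 + 7)) = 5*(7*13)/6 = (⅚)*91 = 455/6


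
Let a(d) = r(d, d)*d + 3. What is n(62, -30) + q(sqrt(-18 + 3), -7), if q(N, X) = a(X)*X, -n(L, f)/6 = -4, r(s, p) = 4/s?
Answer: -25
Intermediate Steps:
a(d) = 7 (a(d) = (4/d)*d + 3 = 4 + 3 = 7)
n(L, f) = 24 (n(L, f) = -6*(-4) = 24)
q(N, X) = 7*X
n(62, -30) + q(sqrt(-18 + 3), -7) = 24 + 7*(-7) = 24 - 49 = -25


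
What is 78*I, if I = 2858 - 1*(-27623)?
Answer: 2377518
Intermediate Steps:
I = 30481 (I = 2858 + 27623 = 30481)
78*I = 78*30481 = 2377518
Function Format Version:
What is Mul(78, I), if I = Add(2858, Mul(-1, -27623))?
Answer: 2377518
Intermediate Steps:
I = 30481 (I = Add(2858, 27623) = 30481)
Mul(78, I) = Mul(78, 30481) = 2377518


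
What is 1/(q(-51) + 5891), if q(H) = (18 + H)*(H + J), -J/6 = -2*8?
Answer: 1/4406 ≈ 0.00022696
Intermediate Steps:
J = 96 (J = -(-12)*8 = -6*(-16) = 96)
q(H) = (18 + H)*(96 + H) (q(H) = (18 + H)*(H + 96) = (18 + H)*(96 + H))
1/(q(-51) + 5891) = 1/((1728 + (-51)² + 114*(-51)) + 5891) = 1/((1728 + 2601 - 5814) + 5891) = 1/(-1485 + 5891) = 1/4406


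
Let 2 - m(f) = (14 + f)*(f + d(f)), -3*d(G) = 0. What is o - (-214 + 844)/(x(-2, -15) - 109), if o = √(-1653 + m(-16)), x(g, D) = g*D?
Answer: 630/79 + 3*I*√187 ≈ 7.9747 + 41.024*I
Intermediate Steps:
d(G) = 0 (d(G) = -⅓*0 = 0)
m(f) = 2 - f*(14 + f) (m(f) = 2 - (14 + f)*(f + 0) = 2 - (14 + f)*f = 2 - f*(14 + f))
x(g, D) = D*g
o = 3*I*√187 (o = √(-1653 + (2 - 1*(-16)² - 14*(-16))) = √(-1653 + (2 - 1*256 + 224)) = √(-1653 + (2 - 256 + 224)) = √(-1653 - 30) = √(-1683) = 3*I*√187 ≈ 41.024*I)
o - (-214 + 844)/(x(-2, -15) - 109) = 3*I*√187 - (-214 + 844)/(-15*(-2) - 109) = 3*I*√187 - 630/(30 - 109) = 3*I*√187 - 630/(-79) = 3*I*√187 - 630*(-1)/79 = 3*I*√187 - 1*(-630/79) = 3*I*√187 + 630/79 = 630/79 + 3*I*√187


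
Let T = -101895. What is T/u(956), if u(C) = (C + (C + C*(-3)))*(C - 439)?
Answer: 101895/494252 ≈ 0.20616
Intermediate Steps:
u(C) = -C*(-439 + C) (u(C) = (C + (C - 3*C))*(-439 + C) = (C - 2*C)*(-439 + C) = (-C)*(-439 + C) = -C*(-439 + C))
T/u(956) = -101895*1/(956*(439 - 1*956)) = -101895*1/(956*(439 - 956)) = -101895/(956*(-517)) = -101895/(-494252) = -101895*(-1/494252) = 101895/494252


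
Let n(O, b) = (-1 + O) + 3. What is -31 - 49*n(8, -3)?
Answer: -521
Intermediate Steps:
n(O, b) = 2 + O
-31 - 49*n(8, -3) = -31 - 49*(2 + 8) = -31 - 49*10 = -31 - 490 = -521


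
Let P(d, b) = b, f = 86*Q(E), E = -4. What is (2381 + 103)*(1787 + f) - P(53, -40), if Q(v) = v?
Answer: 3584452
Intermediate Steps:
f = -344 (f = 86*(-4) = -344)
(2381 + 103)*(1787 + f) - P(53, -40) = (2381 + 103)*(1787 - 344) - 1*(-40) = 2484*1443 + 40 = 3584412 + 40 = 3584452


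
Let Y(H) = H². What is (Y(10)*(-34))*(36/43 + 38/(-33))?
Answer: 1516400/1419 ≈ 1068.6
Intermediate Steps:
(Y(10)*(-34))*(36/43 + 38/(-33)) = (10²*(-34))*(36/43 + 38/(-33)) = (100*(-34))*(36*(1/43) + 38*(-1/33)) = -3400*(36/43 - 38/33) = -3400*(-446/1419) = 1516400/1419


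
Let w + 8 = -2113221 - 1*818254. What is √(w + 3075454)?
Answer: √143971 ≈ 379.44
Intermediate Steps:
w = -2931483 (w = -8 + (-2113221 - 1*818254) = -8 + (-2113221 - 818254) = -8 - 2931475 = -2931483)
√(w + 3075454) = √(-2931483 + 3075454) = √143971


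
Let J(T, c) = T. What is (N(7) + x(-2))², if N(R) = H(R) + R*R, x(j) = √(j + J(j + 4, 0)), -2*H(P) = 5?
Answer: 8649/4 ≈ 2162.3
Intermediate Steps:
H(P) = -5/2 (H(P) = -½*5 = -5/2)
x(j) = √(4 + 2*j) (x(j) = √(j + (j + 4)) = √(j + (4 + j)) = √(4 + 2*j))
N(R) = -5/2 + R² (N(R) = -5/2 + R*R = -5/2 + R²)
(N(7) + x(-2))² = ((-5/2 + 7²) + √(4 + 2*(-2)))² = ((-5/2 + 49) + √(4 - 4))² = (93/2 + √0)² = (93/2 + 0)² = (93/2)² = 8649/4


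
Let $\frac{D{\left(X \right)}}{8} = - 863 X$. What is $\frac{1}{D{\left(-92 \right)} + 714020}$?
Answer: $\frac{1}{1349188} \approx 7.4119 \cdot 10^{-7}$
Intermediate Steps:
$D{\left(X \right)} = - 6904 X$ ($D{\left(X \right)} = 8 \left(- 863 X\right) = - 6904 X$)
$\frac{1}{D{\left(-92 \right)} + 714020} = \frac{1}{\left(-6904\right) \left(-92\right) + 714020} = \frac{1}{635168 + 714020} = \frac{1}{1349188}$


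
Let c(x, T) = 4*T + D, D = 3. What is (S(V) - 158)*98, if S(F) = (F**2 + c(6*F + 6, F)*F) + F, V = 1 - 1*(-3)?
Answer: -6076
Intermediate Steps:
V = 4 (V = 1 + 3 = 4)
c(x, T) = 3 + 4*T (c(x, T) = 4*T + 3 = 3 + 4*T)
S(F) = F + F**2 + F*(3 + 4*F) (S(F) = (F**2 + (3 + 4*F)*F) + F = (F**2 + F*(3 + 4*F)) + F = F + F**2 + F*(3 + 4*F))
(S(V) - 158)*98 = (4*(4 + 5*4) - 158)*98 = (4*(4 + 20) - 158)*98 = (4*24 - 158)*98 = (96 - 158)*98 = -62*98 = -6076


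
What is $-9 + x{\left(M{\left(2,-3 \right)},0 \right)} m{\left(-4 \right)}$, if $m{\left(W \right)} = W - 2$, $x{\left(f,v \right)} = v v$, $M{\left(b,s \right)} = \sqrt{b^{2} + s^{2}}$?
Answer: $-9$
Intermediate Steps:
$x{\left(f,v \right)} = v^{2}$
$m{\left(W \right)} = -2 + W$
$-9 + x{\left(M{\left(2,-3 \right)},0 \right)} m{\left(-4 \right)} = -9 + 0^{2} \left(-2 - 4\right) = -9 + 0 \left(-6\right) = -9 + 0 = -9$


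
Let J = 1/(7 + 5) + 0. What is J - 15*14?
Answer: -2519/12 ≈ -209.92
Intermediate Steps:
J = 1/12 (J = 1/12 + 0 = 1/12 ≈ 0.083333)
J - 15*14 = 1/12 - 15*14 = 1/12 - 210 = -2519/12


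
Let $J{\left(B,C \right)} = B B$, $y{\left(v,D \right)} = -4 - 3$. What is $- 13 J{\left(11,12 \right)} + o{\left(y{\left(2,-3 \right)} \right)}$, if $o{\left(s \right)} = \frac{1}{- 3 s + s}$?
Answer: $- \frac{22021}{14} \approx -1572.9$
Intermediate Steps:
$y{\left(v,D \right)} = -7$ ($y{\left(v,D \right)} = -4 - 3 = -7$)
$o{\left(s \right)} = - \frac{1}{2 s}$ ($o{\left(s \right)} = \frac{1}{\left(-2\right) s} = - \frac{1}{2 s}$)
$J{\left(B,C \right)} = B^{2}$
$- 13 J{\left(11,12 \right)} + o{\left(y{\left(2,-3 \right)} \right)} = - 13 \cdot 11^{2} - \frac{1}{2 \left(-7\right)} = \left(-13\right) 121 - - \frac{1}{14} = -1573 + \frac{1}{14} = - \frac{22021}{14}$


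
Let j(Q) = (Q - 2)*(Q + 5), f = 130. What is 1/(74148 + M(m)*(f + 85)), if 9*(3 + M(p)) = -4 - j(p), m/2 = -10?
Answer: 9/589717 ≈ 1.5262e-5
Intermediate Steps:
m = -20 (m = 2*(-10) = -20)
j(Q) = (-2 + Q)*(5 + Q)
M(p) = -7/3 - p/3 - p²/9 (M(p) = -3 + (-4 - (-10 + p² + 3*p))/9 = -3 + (-4 + (10 - p² - 3*p))/9 = -3 + (6 - p² - 3*p)/9 = -3 + (⅔ - p/3 - p²/9) = -7/3 - p/3 - p²/9)
1/(74148 + M(m)*(f + 85)) = 1/(74148 + (-7/3 - ⅓*(-20) - ⅑*(-20)²)*(130 + 85)) = 1/(74148 + (-7/3 + 20/3 - ⅑*400)*215) = 1/(74148 + (-7/3 + 20/3 - 400/9)*215) = 1/(74148 - 361/9*215) = 1/(74148 - 77615/9) = 1/(589717/9) = 9/589717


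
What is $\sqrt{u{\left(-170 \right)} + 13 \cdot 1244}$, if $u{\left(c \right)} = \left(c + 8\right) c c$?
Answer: $2 i \sqrt{1166407} \approx 2160.0 i$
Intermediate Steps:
$u{\left(c \right)} = c^{2} \left(8 + c\right)$ ($u{\left(c \right)} = \left(8 + c\right) c^{2} = c^{2} \left(8 + c\right)$)
$\sqrt{u{\left(-170 \right)} + 13 \cdot 1244} = \sqrt{\left(-170\right)^{2} \left(8 - 170\right) + 13 \cdot 1244} = \sqrt{28900 \left(-162\right) + 16172} = \sqrt{-4681800 + 16172} = \sqrt{-4665628} = 2 i \sqrt{1166407}$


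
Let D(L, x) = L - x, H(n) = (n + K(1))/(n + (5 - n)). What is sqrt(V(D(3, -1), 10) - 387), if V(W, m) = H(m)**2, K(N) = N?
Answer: I*sqrt(9554)/5 ≈ 19.549*I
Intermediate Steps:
H(n) = 1/5 + n/5 (H(n) = (n + 1)/(n + (5 - n)) = (1 + n)/5 = (1 + n)*(1/5) = 1/5 + n/5)
V(W, m) = (1/5 + m/5)**2
sqrt(V(D(3, -1), 10) - 387) = sqrt((1 + 10)**2/25 - 387) = sqrt((1/25)*11**2 - 387) = sqrt((1/25)*121 - 387) = sqrt(121/25 - 387) = sqrt(-9554/25) = I*sqrt(9554)/5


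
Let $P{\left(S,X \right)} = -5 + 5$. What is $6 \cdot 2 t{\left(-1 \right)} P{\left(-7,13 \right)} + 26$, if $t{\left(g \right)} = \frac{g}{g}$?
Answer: $26$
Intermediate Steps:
$P{\left(S,X \right)} = 0$
$t{\left(g \right)} = 1$
$6 \cdot 2 t{\left(-1 \right)} P{\left(-7,13 \right)} + 26 = 6 \cdot 2 \cdot 1 \cdot 0 + 26 = 12 \cdot 1 \cdot 0 + 26 = 12 \cdot 0 + 26 = 0 + 26 = 26$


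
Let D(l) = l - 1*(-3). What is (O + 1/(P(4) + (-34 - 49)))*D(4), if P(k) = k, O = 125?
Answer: 69118/79 ≈ 874.91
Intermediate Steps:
D(l) = 3 + l (D(l) = l + 3 = 3 + l)
(O + 1/(P(4) + (-34 - 49)))*D(4) = (125 + 1/(4 + (-34 - 49)))*(3 + 4) = (125 + 1/(4 - 83))*7 = (125 + 1/(-79))*7 = (125 - 1/79)*7 = (9874/79)*7 = 69118/79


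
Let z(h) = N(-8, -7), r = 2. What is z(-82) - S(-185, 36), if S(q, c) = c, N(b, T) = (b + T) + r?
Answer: -49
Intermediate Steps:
N(b, T) = 2 + T + b (N(b, T) = (b + T) + 2 = (T + b) + 2 = 2 + T + b)
z(h) = -13 (z(h) = 2 - 7 - 8 = -13)
z(-82) - S(-185, 36) = -13 - 1*36 = -13 - 36 = -49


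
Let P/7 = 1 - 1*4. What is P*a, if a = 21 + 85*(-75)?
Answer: 133434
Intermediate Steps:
P = -21 (P = 7*(1 - 1*4) = 7*(1 - 4) = 7*(-3) = -21)
a = -6354 (a = 21 - 6375 = -6354)
P*a = -21*(-6354) = 133434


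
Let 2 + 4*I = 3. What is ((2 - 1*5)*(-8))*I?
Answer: 6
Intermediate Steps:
I = ¼ (I = -½ + (¼)*3 = -½ + ¾ = ¼ ≈ 0.25000)
((2 - 1*5)*(-8))*I = ((2 - 1*5)*(-8))*(¼) = ((2 - 5)*(-8))*(¼) = -3*(-8)*(¼) = 24*(¼) = 6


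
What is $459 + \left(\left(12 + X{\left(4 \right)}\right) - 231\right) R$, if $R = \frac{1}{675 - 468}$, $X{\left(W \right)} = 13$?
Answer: $\frac{94807}{207} \approx 458.0$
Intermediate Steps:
$R = \frac{1}{207}$ ($R = \frac{1}{675 - 468} = \frac{1}{207} \approx 0.0048309$)
$459 + \left(\left(12 + X{\left(4 \right)}\right) - 231\right) R = 459 + \left(\left(12 + 13\right) - 231\right) \frac{1}{207} = 459 + \left(25 - 231\right) \frac{1}{207} = 459 - \frac{206}{207} = \frac{94807}{207}$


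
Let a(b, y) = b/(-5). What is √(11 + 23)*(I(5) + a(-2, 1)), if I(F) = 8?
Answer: 42*√34/5 ≈ 48.980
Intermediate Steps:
a(b, y) = -b/5 (a(b, y) = b*(-⅕) = -b/5)
√(11 + 23)*(I(5) + a(-2, 1)) = √(11 + 23)*(8 - ⅕*(-2)) = √34*(8 + ⅖) = √34*(42/5) = 42*√34/5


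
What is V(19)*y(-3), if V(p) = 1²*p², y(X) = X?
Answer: -1083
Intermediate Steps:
V(p) = p² (V(p) = 1*p² = p²)
V(19)*y(-3) = 19²*(-3) = 361*(-3) = -1083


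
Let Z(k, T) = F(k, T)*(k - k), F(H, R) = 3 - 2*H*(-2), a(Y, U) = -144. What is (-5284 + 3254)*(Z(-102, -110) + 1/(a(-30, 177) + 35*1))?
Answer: 2030/109 ≈ 18.624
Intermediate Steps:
F(H, R) = 3 + 4*H (F(H, R) = 3 - (-4)*H = 3 + 4*H)
Z(k, T) = 0 (Z(k, T) = (3 + 4*k)*(k - k) = (3 + 4*k)*0 = 0)
(-5284 + 3254)*(Z(-102, -110) + 1/(a(-30, 177) + 35*1)) = (-5284 + 3254)*(0 + 1/(-144 + 35*1)) = -2030*(0 + 1/(-144 + 35)) = -2030*(0 + 1/(-109)) = -2030*(0 - 1/109) = -2030*(-1/109) = 2030/109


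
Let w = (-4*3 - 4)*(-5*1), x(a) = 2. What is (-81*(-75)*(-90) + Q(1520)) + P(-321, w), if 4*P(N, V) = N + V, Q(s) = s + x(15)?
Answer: -2181153/4 ≈ -5.4529e+5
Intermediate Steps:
Q(s) = 2 + s (Q(s) = s + 2 = 2 + s)
w = 80 (w = (-12 - 4)*(-5) = -16*(-5) = 80)
P(N, V) = N/4 + V/4 (P(N, V) = (N + V)/4 = N/4 + V/4)
(-81*(-75)*(-90) + Q(1520)) + P(-321, w) = (-81*(-75)*(-90) + (2 + 1520)) + ((¼)*(-321) + (¼)*80) = (6075*(-90) + 1522) + (-321/4 + 20) = (-546750 + 1522) - 241/4 = -545228 - 241/4 = -2181153/4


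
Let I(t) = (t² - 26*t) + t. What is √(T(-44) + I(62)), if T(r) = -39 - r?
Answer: 11*√19 ≈ 47.948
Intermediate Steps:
I(t) = t² - 25*t
√(T(-44) + I(62)) = √((-39 - 1*(-44)) + 62*(-25 + 62)) = √((-39 + 44) + 62*37) = √(5 + 2294) = √2299 = 11*√19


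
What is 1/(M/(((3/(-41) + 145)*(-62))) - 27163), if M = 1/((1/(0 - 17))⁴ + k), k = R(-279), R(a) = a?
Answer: -8584681896632/233185714354790655 ≈ -3.6815e-5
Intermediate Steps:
k = -279
M = -83521/23302358 (M = 1/((1/(0 - 17))⁴ - 279) = 1/((1/(-17))⁴ - 279) = 1/((-1/17)⁴ - 279) = 1/(1/83521 - 279) = 1/(-23302358/83521) = -83521/23302358 ≈ -0.0035842)
1/(M/(((3/(-41) + 145)*(-62))) - 27163) = 1/(-83521*(-1/(62*(3/(-41) + 145)))/23302358 - 27163) = 1/(-83521*(-1/(62*(3*(-1/41) + 145)))/23302358 - 27163) = 1/(-83521*(-1/(62*(-3/41 + 145)))/23302358 - 27163) = 1/(-83521/(23302358*((5942/41)*(-62))) - 27163) = 1/(-83521/(23302358*(-368404/41)) - 27163) = 1/(-83521/23302358*(-41/368404) - 27163) = 1/(3424361/8584681896632 - 27163) = 1/(-233185714354790655/8584681896632) = -8584681896632/233185714354790655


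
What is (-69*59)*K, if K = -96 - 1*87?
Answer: 744993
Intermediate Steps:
K = -183 (K = -96 - 87 = -183)
(-69*59)*K = -69*59*(-183) = -4071*(-183) = 744993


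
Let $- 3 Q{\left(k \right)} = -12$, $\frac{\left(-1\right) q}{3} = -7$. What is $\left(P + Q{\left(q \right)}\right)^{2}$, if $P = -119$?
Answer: $13225$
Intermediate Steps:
$q = 21$ ($q = \left(-3\right) \left(-7\right) = 21$)
$Q{\left(k \right)} = 4$ ($Q{\left(k \right)} = \left(- \frac{1}{3}\right) \left(-12\right) = 4$)
$\left(P + Q{\left(q \right)}\right)^{2} = \left(-119 + 4\right)^{2} = \left(-115\right)^{2} = 13225$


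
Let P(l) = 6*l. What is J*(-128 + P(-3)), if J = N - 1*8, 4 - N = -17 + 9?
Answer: -584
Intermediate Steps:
N = 12 (N = 4 - (-17 + 9) = 4 - 1*(-8) = 4 + 8 = 12)
J = 4 (J = 12 - 1*8 = 12 - 8 = 4)
J*(-128 + P(-3)) = 4*(-128 + 6*(-3)) = 4*(-128 - 18) = 4*(-146) = -584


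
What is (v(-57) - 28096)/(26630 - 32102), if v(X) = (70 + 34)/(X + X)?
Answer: 400381/77976 ≈ 5.1347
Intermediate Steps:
v(X) = 52/X (v(X) = 104/((2*X)) = 104*(1/(2*X)) = 52/X)
(v(-57) - 28096)/(26630 - 32102) = (52/(-57) - 28096)/(26630 - 32102) = (52*(-1/57) - 28096)/(-5472) = (-52/57 - 28096)*(-1/5472) = -1601524/57*(-1/5472) = 400381/77976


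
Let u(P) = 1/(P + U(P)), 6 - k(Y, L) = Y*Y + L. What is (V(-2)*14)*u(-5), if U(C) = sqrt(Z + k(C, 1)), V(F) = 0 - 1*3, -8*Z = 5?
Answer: 336/73 + 84*I*sqrt(330)/365 ≈ 4.6027 + 4.1806*I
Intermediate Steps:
Z = -5/8 (Z = -1/8*5 = -5/8 ≈ -0.62500)
k(Y, L) = 6 - L - Y**2 (k(Y, L) = 6 - (Y*Y + L) = 6 - (Y**2 + L) = 6 - (L + Y**2) = 6 + (-L - Y**2) = 6 - L - Y**2)
V(F) = -3 (V(F) = 0 - 3 = -3)
U(C) = sqrt(35/8 - C**2) (U(C) = sqrt(-5/8 + (6 - 1*1 - C**2)) = sqrt(-5/8 + (6 - 1 - C**2)) = sqrt(-5/8 + (5 - C**2)) = sqrt(35/8 - C**2))
u(P) = 1/(P + sqrt(70 - 16*P**2)/4)
(V(-2)*14)*u(-5) = (-3*14)*(4/(4*(-5) + sqrt(2)*sqrt(35 - 8*(-5)**2))) = -168/(-20 + sqrt(2)*sqrt(35 - 8*25)) = -168/(-20 + sqrt(2)*sqrt(35 - 200)) = -168/(-20 + sqrt(2)*sqrt(-165)) = -168/(-20 + sqrt(2)*(I*sqrt(165))) = -168/(-20 + I*sqrt(330))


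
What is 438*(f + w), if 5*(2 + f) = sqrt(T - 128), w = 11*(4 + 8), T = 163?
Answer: 56940 + 438*sqrt(35)/5 ≈ 57458.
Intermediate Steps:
w = 132 (w = 11*12 = 132)
f = -2 + sqrt(35)/5 (f = -2 + sqrt(163 - 128)/5 = -2 + sqrt(35)/5 ≈ -0.81678)
438*(f + w) = 438*((-2 + sqrt(35)/5) + 132) = 438*(130 + sqrt(35)/5) = 56940 + 438*sqrt(35)/5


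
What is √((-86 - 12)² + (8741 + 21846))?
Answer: √40191 ≈ 200.48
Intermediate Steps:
√((-86 - 12)² + (8741 + 21846)) = √((-98)² + 30587) = √(9604 + 30587) = √40191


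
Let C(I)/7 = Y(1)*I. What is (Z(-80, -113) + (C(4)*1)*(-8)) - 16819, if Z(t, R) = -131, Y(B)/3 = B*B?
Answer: -17622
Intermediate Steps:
Y(B) = 3*B² (Y(B) = 3*(B*B) = 3*B²)
C(I) = 21*I (C(I) = 7*((3*1²)*I) = 7*((3*1)*I) = 7*(3*I) = 21*I)
(Z(-80, -113) + (C(4)*1)*(-8)) - 16819 = (-131 + ((21*4)*1)*(-8)) - 16819 = (-131 + (84*1)*(-8)) - 16819 = (-131 + 84*(-8)) - 16819 = (-131 - 672) - 16819 = -803 - 16819 = -17622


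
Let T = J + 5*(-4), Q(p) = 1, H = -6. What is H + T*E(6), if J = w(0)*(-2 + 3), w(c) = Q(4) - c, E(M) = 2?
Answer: -44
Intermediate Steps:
w(c) = 1 - c
J = 1 (J = (1 - 1*0)*(-2 + 3) = (1 + 0)*1 = 1*1 = 1)
T = -19 (T = 1 + 5*(-4) = 1 - 20 = -19)
H + T*E(6) = -6 - 19*2 = -6 - 38 = -44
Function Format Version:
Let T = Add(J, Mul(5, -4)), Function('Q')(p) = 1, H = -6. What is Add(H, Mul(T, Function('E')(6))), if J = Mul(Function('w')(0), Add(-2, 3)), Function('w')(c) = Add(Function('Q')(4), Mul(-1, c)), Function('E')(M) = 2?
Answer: -44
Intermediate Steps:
Function('w')(c) = Add(1, Mul(-1, c))
J = 1 (J = Mul(Add(1, Mul(-1, 0)), Add(-2, 3)) = Mul(Add(1, 0), 1) = Mul(1, 1) = 1)
T = -19 (T = Add(1, Mul(5, -4)) = Add(1, -20) = -19)
Add(H, Mul(T, Function('E')(6))) = Add(-6, Mul(-19, 2)) = Add(-6, -38) = -44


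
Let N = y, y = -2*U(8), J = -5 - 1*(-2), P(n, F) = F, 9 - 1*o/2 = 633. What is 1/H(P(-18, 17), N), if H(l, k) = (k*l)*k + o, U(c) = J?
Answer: -1/636 ≈ -0.0015723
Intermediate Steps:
o = -1248 (o = 18 - 2*633 = 18 - 1266 = -1248)
J = -3 (J = -5 + 2 = -3)
U(c) = -3
y = 6 (y = -2*(-3) = 6)
N = 6
H(l, k) = -1248 + l*k**2 (H(l, k) = (k*l)*k - 1248 = l*k**2 - 1248 = -1248 + l*k**2)
1/H(P(-18, 17), N) = 1/(-1248 + 17*6**2) = 1/(-1248 + 17*36) = 1/(-1248 + 612) = 1/(-636) = -1/636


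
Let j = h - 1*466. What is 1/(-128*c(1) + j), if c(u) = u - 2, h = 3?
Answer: -1/335 ≈ -0.0029851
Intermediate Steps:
c(u) = -2 + u
j = -463 (j = 3 - 1*466 = 3 - 466 = -463)
1/(-128*c(1) + j) = 1/(-128*(-2 + 1) - 463) = 1/(-128*(-1) - 463) = 1/(128 - 463) = 1/(-335) = -1/335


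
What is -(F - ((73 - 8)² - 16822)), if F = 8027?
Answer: -20624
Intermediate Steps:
-(F - ((73 - 8)² - 16822)) = -(8027 - ((73 - 8)² - 16822)) = -(8027 - (65² - 16822)) = -(8027 - (4225 - 16822)) = -(8027 - 1*(-12597)) = -(8027 + 12597) = -1*20624 = -20624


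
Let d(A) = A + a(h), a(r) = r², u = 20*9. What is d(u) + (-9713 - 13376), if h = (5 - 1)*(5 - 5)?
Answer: -22909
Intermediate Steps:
u = 180
h = 0 (h = 4*0 = 0)
d(A) = A (d(A) = A + 0² = A + 0 = A)
d(u) + (-9713 - 13376) = 180 + (-9713 - 13376) = 180 - 23089 = -22909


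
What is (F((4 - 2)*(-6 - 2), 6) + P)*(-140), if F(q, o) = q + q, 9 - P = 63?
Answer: 12040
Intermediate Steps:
P = -54 (P = 9 - 1*63 = 9 - 63 = -54)
F(q, o) = 2*q
(F((4 - 2)*(-6 - 2), 6) + P)*(-140) = (2*((4 - 2)*(-6 - 2)) - 54)*(-140) = (2*(2*(-8)) - 54)*(-140) = (2*(-16) - 54)*(-140) = (-32 - 54)*(-140) = -86*(-140) = 12040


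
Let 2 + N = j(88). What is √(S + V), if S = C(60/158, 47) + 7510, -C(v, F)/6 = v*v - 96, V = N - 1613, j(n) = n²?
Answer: √88710415/79 ≈ 119.22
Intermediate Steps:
N = 7742 (N = -2 + 88² = -2 + 7744 = 7742)
V = 6129 (V = 7742 - 1613 = 6129)
C(v, F) = 576 - 6*v² (C(v, F) = -6*(v*v - 96) = -6*(v² - 96) = -6*(-96 + v²) = 576 - 6*v²)
S = 50459326/6241 (S = (576 - 6*(60/158)²) + 7510 = (576 - 6*(60*(1/158))²) + 7510 = (576 - 6*(30/79)²) + 7510 = (576 - 6*900/6241) + 7510 = (576 - 5400/6241) + 7510 = 3589416/6241 + 7510 = 50459326/6241 ≈ 8085.1)
√(S + V) = √(50459326/6241 + 6129) = √(88710415/6241) = √88710415/79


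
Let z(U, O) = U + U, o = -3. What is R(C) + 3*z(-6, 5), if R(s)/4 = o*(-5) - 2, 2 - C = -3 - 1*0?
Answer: 16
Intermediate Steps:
z(U, O) = 2*U
C = 5 (C = 2 - (-3 - 1*0) = 2 - (-3 + 0) = 2 - 1*(-3) = 2 + 3 = 5)
R(s) = 52 (R(s) = 4*(-3*(-5) - 2) = 4*(15 - 2) = 4*13 = 52)
R(C) + 3*z(-6, 5) = 52 + 3*(2*(-6)) = 52 + 3*(-12) = 52 - 36 = 16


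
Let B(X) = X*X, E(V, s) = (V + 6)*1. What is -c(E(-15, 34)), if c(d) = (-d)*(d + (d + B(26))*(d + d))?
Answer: 108135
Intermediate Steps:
E(V, s) = 6 + V (E(V, s) = (6 + V)*1 = 6 + V)
B(X) = X²
c(d) = -d*(d + 2*d*(676 + d)) (c(d) = (-d)*(d + (d + 26²)*(d + d)) = (-d)*(d + (d + 676)*(2*d)) = (-d)*(d + (676 + d)*(2*d)) = (-d)*(d + 2*d*(676 + d)) = -d*(d + 2*d*(676 + d)))
-c(E(-15, 34)) = -(6 - 15)²*(-1353 - 2*(6 - 15)) = -(-9)²*(-1353 - 2*(-9)) = -81*(-1353 + 18) = -81*(-1335) = -1*(-108135) = 108135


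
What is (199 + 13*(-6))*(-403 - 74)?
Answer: -57717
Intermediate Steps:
(199 + 13*(-6))*(-403 - 74) = (199 - 78)*(-477) = 121*(-477) = -57717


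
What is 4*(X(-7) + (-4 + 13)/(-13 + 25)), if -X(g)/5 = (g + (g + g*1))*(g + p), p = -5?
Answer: -5037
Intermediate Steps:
X(g) = -15*g*(-5 + g) (X(g) = -5*(g + (g + g*1))*(g - 5) = -5*(g + (g + g))*(-5 + g) = -5*(g + 2*g)*(-5 + g) = -5*3*g*(-5 + g) = -15*g*(-5 + g))
4*(X(-7) + (-4 + 13)/(-13 + 25)) = 4*(15*(-7)*(5 - 1*(-7)) + (-4 + 13)/(-13 + 25)) = 4*(15*(-7)*(5 + 7) + 9/12) = 4*(15*(-7)*12 + 9*(1/12)) = 4*(-1260 + ¾) = 4*(-5037/4) = -5037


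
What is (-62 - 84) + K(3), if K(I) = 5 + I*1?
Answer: -138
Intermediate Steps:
K(I) = 5 + I
(-62 - 84) + K(3) = (-62 - 84) + (5 + 3) = -146 + 8 = -138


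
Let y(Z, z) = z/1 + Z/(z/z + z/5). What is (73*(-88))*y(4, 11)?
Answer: -78694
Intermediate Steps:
y(Z, z) = z + Z/(1 + z/5) (y(Z, z) = z*1 + Z/(1 + z*(⅕)) = z + Z/(1 + z/5))
(73*(-88))*y(4, 11) = (73*(-88))*((11² + 5*4 + 5*11)/(5 + 11)) = -6424*(121 + 20 + 55)/16 = -803*196/2 = -6424*49/4 = -78694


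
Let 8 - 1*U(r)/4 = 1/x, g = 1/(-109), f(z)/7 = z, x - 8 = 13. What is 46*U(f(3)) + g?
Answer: 3349331/2289 ≈ 1463.2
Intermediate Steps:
x = 21 (x = 8 + 13 = 21)
f(z) = 7*z
g = -1/109 ≈ -0.0091743
U(r) = 668/21 (U(r) = 32 - 4/21 = 668/21)
46*U(f(3)) + g = 46*(668/21) - 1/109 = 30728/21 - 1/109 = 3349331/2289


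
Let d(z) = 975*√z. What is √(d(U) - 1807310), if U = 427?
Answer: √(-1807310 + 975*√427) ≈ 1336.8*I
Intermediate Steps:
√(d(U) - 1807310) = √(975*√427 - 1807310) = √(-1807310 + 975*√427)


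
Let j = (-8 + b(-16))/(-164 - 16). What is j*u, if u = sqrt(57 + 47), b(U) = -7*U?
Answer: -52*sqrt(26)/45 ≈ -5.8922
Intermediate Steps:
j = -26/45 (j = (-8 - 7*(-16))/(-164 - 16) = (-8 + 112)/(-180) = 104*(-1/180) = -26/45 ≈ -0.57778)
u = 2*sqrt(26) (u = sqrt(104) = 2*sqrt(26) ≈ 10.198)
j*u = -52*sqrt(26)/45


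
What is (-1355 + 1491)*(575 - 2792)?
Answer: -301512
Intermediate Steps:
(-1355 + 1491)*(575 - 2792) = 136*(-2217) = -301512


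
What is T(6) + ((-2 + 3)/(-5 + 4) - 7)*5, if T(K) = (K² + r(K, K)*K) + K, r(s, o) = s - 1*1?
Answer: 32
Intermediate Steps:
r(s, o) = -1 + s (r(s, o) = s - 1 = -1 + s)
T(K) = K + K² + K*(-1 + K) (T(K) = (K² + (-1 + K)*K) + K = (K² + K*(-1 + K)) + K = K + K² + K*(-1 + K))
T(6) + ((-2 + 3)/(-5 + 4) - 7)*5 = 2*6² + ((-2 + 3)/(-5 + 4) - 7)*5 = 2*36 + (1/(-1) - 7)*5 = 72 + (1*(-1) - 7)*5 = 72 + (-1 - 7)*5 = 72 - 8*5 = 72 - 40 = 32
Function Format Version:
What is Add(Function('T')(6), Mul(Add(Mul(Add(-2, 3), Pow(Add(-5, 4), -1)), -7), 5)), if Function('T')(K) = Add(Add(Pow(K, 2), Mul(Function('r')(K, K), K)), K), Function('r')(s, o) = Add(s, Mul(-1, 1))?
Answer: 32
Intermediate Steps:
Function('r')(s, o) = Add(-1, s) (Function('r')(s, o) = Add(s, -1) = Add(-1, s))
Function('T')(K) = Add(K, Pow(K, 2), Mul(K, Add(-1, K))) (Function('T')(K) = Add(Add(Pow(K, 2), Mul(Add(-1, K), K)), K) = Add(Add(Pow(K, 2), Mul(K, Add(-1, K))), K) = Add(K, Pow(K, 2), Mul(K, Add(-1, K))))
Add(Function('T')(6), Mul(Add(Mul(Add(-2, 3), Pow(Add(-5, 4), -1)), -7), 5)) = Add(Mul(2, Pow(6, 2)), Mul(Add(Mul(Add(-2, 3), Pow(Add(-5, 4), -1)), -7), 5)) = Add(Mul(2, 36), Mul(Add(Mul(1, Pow(-1, -1)), -7), 5)) = Add(72, Mul(Add(Mul(1, -1), -7), 5)) = Add(72, Mul(Add(-1, -7), 5)) = Add(72, Mul(-8, 5)) = Add(72, -40) = 32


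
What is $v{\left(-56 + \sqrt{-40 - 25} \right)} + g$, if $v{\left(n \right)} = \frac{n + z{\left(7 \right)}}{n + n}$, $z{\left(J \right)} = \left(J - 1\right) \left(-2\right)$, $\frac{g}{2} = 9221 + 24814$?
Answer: $\frac{145262671}{2134} + \frac{2 i \sqrt{65}}{1067} \approx 68071.0 + 0.015112 i$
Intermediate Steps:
$g = 68070$ ($g = 2 \left(9221 + 24814\right) = 2 \cdot 34035 = 68070$)
$z{\left(J \right)} = 2 - 2 J$ ($z{\left(J \right)} = \left(-1 + J\right) \left(-2\right) = 2 - 2 J$)
$v{\left(n \right)} = \frac{-12 + n}{2 n}$ ($v{\left(n \right)} = \frac{n + \left(2 - 14\right)}{n + n} = \frac{n + \left(2 - 14\right)}{2 n} = \left(n - 12\right) \frac{1}{2 n} = \left(-12 + n\right) \frac{1}{2 n} = \frac{-12 + n}{2 n}$)
$v{\left(-56 + \sqrt{-40 - 25} \right)} + g = \frac{-12 - \left(56 - \sqrt{-40 - 25}\right)}{2 \left(-56 + \sqrt{-40 - 25}\right)} + 68070 = \frac{-12 - \left(56 - \sqrt{-65}\right)}{2 \left(-56 + \sqrt{-65}\right)} + 68070 = \frac{-12 - \left(56 - i \sqrt{65}\right)}{2 \left(-56 + i \sqrt{65}\right)} + 68070 = \frac{-68 + i \sqrt{65}}{2 \left(-56 + i \sqrt{65}\right)} + 68070 = 68070 + \frac{-68 + i \sqrt{65}}{2 \left(-56 + i \sqrt{65}\right)}$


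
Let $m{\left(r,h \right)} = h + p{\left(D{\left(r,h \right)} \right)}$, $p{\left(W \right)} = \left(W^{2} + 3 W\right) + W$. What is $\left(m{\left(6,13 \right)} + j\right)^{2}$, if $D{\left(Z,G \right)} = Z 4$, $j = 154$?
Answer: $703921$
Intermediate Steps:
$D{\left(Z,G \right)} = 4 Z$
$p{\left(W \right)} = W^{2} + 4 W$
$m{\left(r,h \right)} = h + 4 r \left(4 + 4 r\right)$
$\left(m{\left(6,13 \right)} + j\right)^{2} = \left(\left(13 + 16 \cdot 6 \left(1 + 6\right)\right) + 154\right)^{2} = \left(\left(13 + 16 \cdot 6 \cdot 7\right) + 154\right)^{2} = \left(\left(13 + 672\right) + 154\right)^{2} = \left(685 + 154\right)^{2} = 839^{2} = 703921$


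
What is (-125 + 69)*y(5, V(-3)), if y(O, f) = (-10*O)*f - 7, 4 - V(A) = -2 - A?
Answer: 8792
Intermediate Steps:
V(A) = 6 + A (V(A) = 4 - (-2 - A) = 4 + (2 + A) = 6 + A)
y(O, f) = -7 - 10*O*f (y(O, f) = -10*O*f - 7 = -7 - 10*O*f)
(-125 + 69)*y(5, V(-3)) = (-125 + 69)*(-7 - 10*5*(6 - 3)) = -56*(-7 - 10*5*3) = -56*(-7 - 150) = -56*(-157) = 8792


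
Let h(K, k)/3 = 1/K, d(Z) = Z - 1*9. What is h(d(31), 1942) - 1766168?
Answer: -38855693/22 ≈ -1.7662e+6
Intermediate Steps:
d(Z) = -9 + Z (d(Z) = Z - 9 = -9 + Z)
h(K, k) = 3/K
h(d(31), 1942) - 1766168 = 3/(-9 + 31) - 1766168 = 3/22 - 1766168 = -38855693/22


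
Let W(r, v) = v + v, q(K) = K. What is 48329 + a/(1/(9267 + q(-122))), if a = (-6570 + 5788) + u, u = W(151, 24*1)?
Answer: -6664101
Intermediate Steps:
W(r, v) = 2*v
u = 48 (u = 2*(24*1) = 2*24 = 48)
a = -734 (a = (-6570 + 5788) + 48 = -782 + 48 = -734)
48329 + a/(1/(9267 + q(-122))) = 48329 - 734/(1/(9267 - 122)) = 48329 - 734/(1/9145) = 48329 - 734/1/9145 = 48329 - 734*9145 = 48329 - 6712430 = -6664101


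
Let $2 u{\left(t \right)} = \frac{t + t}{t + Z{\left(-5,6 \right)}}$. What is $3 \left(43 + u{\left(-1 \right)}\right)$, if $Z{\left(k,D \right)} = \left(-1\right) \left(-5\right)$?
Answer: $\frac{513}{4} \approx 128.25$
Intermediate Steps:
$Z{\left(k,D \right)} = 5$
$u{\left(t \right)} = \frac{t}{5 + t}$ ($u{\left(t \right)} = \frac{\left(t + t\right) \frac{1}{t + 5}}{2} = \frac{2 t \frac{1}{5 + t}}{2} = \frac{t}{5 + t}$)
$3 \left(43 + u{\left(-1 \right)}\right) = 3 \left(43 - \frac{1}{5 - 1}\right) = 3 \left(43 - \frac{1}{4}\right) = 3 \cdot \frac{171}{4} = \frac{513}{4}$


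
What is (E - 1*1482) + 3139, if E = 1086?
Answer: 2743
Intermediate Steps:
(E - 1*1482) + 3139 = (1086 - 1*1482) + 3139 = (1086 - 1482) + 3139 = -396 + 3139 = 2743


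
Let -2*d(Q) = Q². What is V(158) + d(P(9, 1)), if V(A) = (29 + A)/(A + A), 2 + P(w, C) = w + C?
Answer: -9925/316 ≈ -31.408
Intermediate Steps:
P(w, C) = -2 + C + w (P(w, C) = -2 + (w + C) = -2 + (C + w) = -2 + C + w)
V(A) = (29 + A)/(2*A) (V(A) = (29 + A)/((2*A)) = (29 + A)*(1/(2*A)) = (29 + A)/(2*A))
d(Q) = -Q²/2
V(158) + d(P(9, 1)) = (½)*(29 + 158)/158 - (-2 + 1 + 9)²/2 = (½)*(1/158)*187 - ½*8² = 187/316 - ½*64 = 187/316 - 32 = -9925/316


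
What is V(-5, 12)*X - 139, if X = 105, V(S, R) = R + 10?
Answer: 2171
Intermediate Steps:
V(S, R) = 10 + R
V(-5, 12)*X - 139 = (10 + 12)*105 - 139 = 22*105 - 139 = 2310 - 139 = 2171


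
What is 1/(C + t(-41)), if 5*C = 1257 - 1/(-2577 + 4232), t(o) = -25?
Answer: 8275/1873459 ≈ 0.0044170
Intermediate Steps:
C = 2080334/8275 (C = (1257 - 1/(-2577 + 4232))/5 = (1257 - 1/1655)/5 = (⅕)*(2080334/1655) = 2080334/8275 ≈ 251.40)
1/(C + t(-41)) = 1/(2080334/8275 - 25) = 1/(1873459/8275) = 8275/1873459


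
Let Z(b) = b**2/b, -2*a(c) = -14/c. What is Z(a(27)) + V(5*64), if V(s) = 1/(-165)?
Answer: 376/1485 ≈ 0.25320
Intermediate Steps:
a(c) = 7/c (a(c) = -(-7)/c = 7/c)
Z(b) = b
V(s) = -1/165
Z(a(27)) + V(5*64) = 7/27 - 1/165 = 376/1485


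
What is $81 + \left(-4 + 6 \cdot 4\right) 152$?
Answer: $3121$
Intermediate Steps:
$81 + \left(-4 + 6 \cdot 4\right) 152 = 81 + \left(-4 + 24\right) 152 = 81 + 20 \cdot 152 = 81 + 3040 = 3121$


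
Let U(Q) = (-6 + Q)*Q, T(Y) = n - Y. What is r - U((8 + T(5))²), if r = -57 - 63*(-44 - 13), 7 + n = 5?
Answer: 3539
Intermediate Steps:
n = -2 (n = -7 + 5 = -2)
T(Y) = -2 - Y
r = 3534 (r = -57 - 63*(-57) = -57 + 3591 = 3534)
U(Q) = Q*(-6 + Q)
r - U((8 + T(5))²) = 3534 - (8 + (-2 - 1*5))²*(-6 + (8 + (-2 - 1*5))²) = 3534 - (8 + (-2 - 5))²*(-6 + (8 + (-2 - 5))²) = 3534 - (8 - 7)²*(-6 + (8 - 7)²) = 3534 - 1²*(-6 + 1²) = 3534 - (-6 + 1) = 3534 - (-5) = 3534 - 1*(-5) = 3534 + 5 = 3539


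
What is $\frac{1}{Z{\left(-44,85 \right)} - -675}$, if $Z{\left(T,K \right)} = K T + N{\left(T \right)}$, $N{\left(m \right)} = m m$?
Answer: $- \frac{1}{1129} \approx -0.00088574$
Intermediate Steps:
$N{\left(m \right)} = m^{2}$
$Z{\left(T,K \right)} = T^{2} + K T$ ($Z{\left(T,K \right)} = K T + T^{2} = T^{2} + K T$)
$\frac{1}{Z{\left(-44,85 \right)} - -675} = \frac{1}{- 44 \left(85 - 44\right) - -675} = \frac{1}{\left(-44\right) 41 + 675} = \frac{1}{-1804 + 675} = \frac{1}{-1129} = - \frac{1}{1129}$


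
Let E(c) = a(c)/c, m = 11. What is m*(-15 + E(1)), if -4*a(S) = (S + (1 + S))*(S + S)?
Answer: -363/2 ≈ -181.50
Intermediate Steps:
a(S) = -S*(1 + 2*S)/2 (a(S) = -(S + (1 + S))*(S + S)/4 = -(1 + 2*S)*2*S/4 = -S*(1 + 2*S)/2)
E(c) = -½ - c (E(c) = (-c*(½ + c))/c = -½ - c)
m*(-15 + E(1)) = 11*(-15 + (-½ - 1*1)) = 11*(-15 + (-½ - 1)) = 11*(-15 - 3/2) = 11*(-33/2) = -363/2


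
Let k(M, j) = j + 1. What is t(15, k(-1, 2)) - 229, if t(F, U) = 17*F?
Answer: 26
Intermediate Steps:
k(M, j) = 1 + j
t(15, k(-1, 2)) - 229 = 17*15 - 229 = 255 - 229 = 26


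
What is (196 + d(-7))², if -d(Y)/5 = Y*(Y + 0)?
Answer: 2401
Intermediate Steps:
d(Y) = -5*Y² (d(Y) = -5*Y*(Y + 0) = -5*Y*Y = -5*Y²)
(196 + d(-7))² = (196 - 5*(-7)²)² = (196 - 5*49)² = (196 - 245)² = (-49)² = 2401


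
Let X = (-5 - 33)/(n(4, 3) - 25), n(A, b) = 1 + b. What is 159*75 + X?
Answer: 250463/21 ≈ 11927.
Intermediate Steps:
X = 38/21 (X = (-5 - 33)/((1 + 3) - 25) = -38/(4 - 25) = -38/(-21) = -38*(-1/21) = 38/21 ≈ 1.8095)
159*75 + X = 159*75 + 38/21 = 11925 + 38/21 = 250463/21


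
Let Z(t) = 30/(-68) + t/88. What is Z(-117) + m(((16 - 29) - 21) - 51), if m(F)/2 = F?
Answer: -256969/1496 ≈ -171.77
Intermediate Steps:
Z(t) = -15/34 + t/88 (Z(t) = 30*(-1/68) + t*(1/88) = -15/34 + t/88)
m(F) = 2*F
Z(-117) + m(((16 - 29) - 21) - 51) = (-15/34 + (1/88)*(-117)) + 2*(((16 - 29) - 21) - 51) = (-15/34 - 117/88) + 2*((-13 - 21) - 51) = -2649/1496 + 2*(-34 - 51) = -2649/1496 + 2*(-85) = -2649/1496 - 170 = -256969/1496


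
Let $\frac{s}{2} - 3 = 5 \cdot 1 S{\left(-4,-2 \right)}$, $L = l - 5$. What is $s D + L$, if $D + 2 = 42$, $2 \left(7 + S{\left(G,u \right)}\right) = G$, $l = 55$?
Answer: $-3310$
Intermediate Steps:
$S{\left(G,u \right)} = -7 + \frac{G}{2}$
$L = 50$ ($L = 55 - 5 = 50$)
$D = 40$ ($D = -2 + 42 = 40$)
$s = -84$ ($s = 6 + 2 \cdot 5 \cdot 1 \left(-7 + \frac{1}{2} \left(-4\right)\right) = 6 + 2 \cdot 5 \left(-7 - 2\right) = 6 + 2 \cdot 5 \left(-9\right) = 6 + 2 \left(-45\right) = 6 - 90 = -84$)
$s D + L = \left(-84\right) 40 + 50 = -3360 + 50 = -3310$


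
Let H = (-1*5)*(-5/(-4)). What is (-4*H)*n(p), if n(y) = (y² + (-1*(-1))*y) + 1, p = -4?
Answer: 325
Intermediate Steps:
n(y) = 1 + y + y² (n(y) = (y² + 1*y) + 1 = (y² + y) + 1 = (y + y²) + 1 = 1 + y + y²)
H = -25/4 (H = -(-25)*(-1)/4 = -5*5/4 = -25/4 ≈ -6.2500)
(-4*H)*n(p) = (-4*(-25/4))*(1 - 4 + (-4)²) = 25*(1 - 4 + 16) = 25*13 = 325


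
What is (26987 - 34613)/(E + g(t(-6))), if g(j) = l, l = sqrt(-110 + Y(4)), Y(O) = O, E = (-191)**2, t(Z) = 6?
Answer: -278204106/1330863467 + 7626*I*sqrt(106)/1330863467 ≈ -0.20904 + 5.8995e-5*I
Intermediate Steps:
E = 36481
l = I*sqrt(106) (l = sqrt(-110 + 4) = sqrt(-106) = I*sqrt(106) ≈ 10.296*I)
g(j) = I*sqrt(106)
(26987 - 34613)/(E + g(t(-6))) = (26987 - 34613)/(36481 + I*sqrt(106)) = -7626/(36481 + I*sqrt(106))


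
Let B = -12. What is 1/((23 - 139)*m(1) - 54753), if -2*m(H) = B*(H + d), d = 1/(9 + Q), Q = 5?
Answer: -7/388491 ≈ -1.8018e-5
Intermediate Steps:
d = 1/14 (d = 1/(9 + 5) = 1/14 ≈ 0.071429)
m(H) = 3/7 + 6*H (m(H) = -(-6)*(H + 1/14) = -(-6)*(1/14 + H) = -(-6/7 - 12*H)/2 = 3/7 + 6*H)
1/((23 - 139)*m(1) - 54753) = 1/((23 - 139)*(3/7 + 6*1) - 54753) = 1/(-116*(3/7 + 6) - 54753) = 1/(-116*45/7 - 54753) = 1/(-5220/7 - 54753) = 1/(-388491/7) = -7/388491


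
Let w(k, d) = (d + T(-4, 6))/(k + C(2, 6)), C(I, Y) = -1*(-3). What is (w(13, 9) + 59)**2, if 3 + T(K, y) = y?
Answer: 57121/16 ≈ 3570.1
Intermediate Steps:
T(K, y) = -3 + y
C(I, Y) = 3
w(k, d) = (3 + d)/(3 + k) (w(k, d) = (d + (-3 + 6))/(k + 3) = (d + 3)/(3 + k) = (3 + d)/(3 + k))
(w(13, 9) + 59)**2 = ((3 + 9)/(3 + 13) + 59)**2 = (12/16 + 59)**2 = ((1/16)*12 + 59)**2 = (3/4 + 59)**2 = (239/4)**2 = 57121/16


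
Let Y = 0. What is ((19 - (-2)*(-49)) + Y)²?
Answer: 6241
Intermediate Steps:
((19 - (-2)*(-49)) + Y)² = ((19 - (-2)*(-49)) + 0)² = ((19 - 1*98) + 0)² = ((19 - 98) + 0)² = (-79 + 0)² = (-79)² = 6241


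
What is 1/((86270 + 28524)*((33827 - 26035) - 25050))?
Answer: -1/1981114852 ≈ -5.0477e-10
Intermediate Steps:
1/((86270 + 28524)*((33827 - 26035) - 25050)) = 1/(114794*(7792 - 25050)) = (1/114794)/(-17258) = (1/114794)*(-1/17258) = -1/1981114852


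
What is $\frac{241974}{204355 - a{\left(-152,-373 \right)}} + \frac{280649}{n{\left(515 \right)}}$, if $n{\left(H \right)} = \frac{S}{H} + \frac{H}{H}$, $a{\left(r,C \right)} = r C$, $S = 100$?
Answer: $\frac{4268385883975}{18162057} \approx 2.3502 \cdot 10^{5}$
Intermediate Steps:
$a{\left(r,C \right)} = C r$
$n{\left(H \right)} = 1 + \frac{100}{H}$ ($n{\left(H \right)} = \frac{100}{H} + \frac{H}{H} = \frac{100}{H} + 1 = 1 + \frac{100}{H}$)
$\frac{241974}{204355 - a{\left(-152,-373 \right)}} + \frac{280649}{n{\left(515 \right)}} = \frac{241974}{204355 - \left(-373\right) \left(-152\right)} + \frac{280649}{\frac{1}{515} \left(100 + 515\right)} = \frac{241974}{204355 - 56696} + \frac{280649}{\frac{1}{515} \cdot 615} = \frac{241974}{204355 - 56696} + \frac{280649}{\frac{123}{103}} = \frac{241974}{147659} + 280649 \cdot \frac{103}{123} = 241974 \cdot \frac{1}{147659} + \frac{28906847}{123} = \frac{241974}{147659} + \frac{28906847}{123} = \frac{4268385883975}{18162057}$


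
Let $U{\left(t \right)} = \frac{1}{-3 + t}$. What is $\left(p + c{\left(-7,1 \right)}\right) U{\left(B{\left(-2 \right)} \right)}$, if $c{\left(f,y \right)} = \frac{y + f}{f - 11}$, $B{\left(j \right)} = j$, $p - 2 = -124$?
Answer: $\frac{73}{3} \approx 24.333$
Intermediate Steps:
$p = -122$ ($p = 2 - 124 = -122$)
$c{\left(f,y \right)} = \frac{f + y}{-11 + f}$
$\left(p + c{\left(-7,1 \right)}\right) U{\left(B{\left(-2 \right)} \right)} = \frac{-122 + \frac{-7 + 1}{-11 - 7}}{-3 - 2} = \frac{-122 + \frac{1}{-18} \left(-6\right)}{-5} = \left(-122 - - \frac{1}{3}\right) \left(- \frac{1}{5}\right) = \left(-122 + \frac{1}{3}\right) \left(- \frac{1}{5}\right) = \left(- \frac{365}{3}\right) \left(- \frac{1}{5}\right) = \frac{73}{3}$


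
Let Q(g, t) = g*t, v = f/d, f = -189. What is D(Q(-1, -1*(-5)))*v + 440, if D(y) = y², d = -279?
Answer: 14165/31 ≈ 456.94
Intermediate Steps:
v = 21/31 (v = -189/(-279) = -189*(-1/279) = 21/31 ≈ 0.67742)
D(Q(-1, -1*(-5)))*v + 440 = (-(-1)*(-5))²*(21/31) + 440 = (-1*5)²*(21/31) + 440 = (-5)²*(21/31) + 440 = 25*(21/31) + 440 = 525/31 + 440 = 14165/31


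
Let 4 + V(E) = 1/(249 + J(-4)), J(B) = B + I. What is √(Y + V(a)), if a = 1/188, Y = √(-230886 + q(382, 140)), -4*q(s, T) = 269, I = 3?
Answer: √(-61442 + 7688*I*√923813)/124 ≈ 15.437 + 15.566*I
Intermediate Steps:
q(s, T) = -269/4 (q(s, T) = -¼*269 = -269/4)
J(B) = 3 + B (J(B) = B + 3 = 3 + B)
Y = I*√923813/2 (Y = √(-230886 - 269/4) = √(-923813/4) = I*√923813/2 ≈ 480.58*I)
a = 1/188 ≈ 0.0053191
V(E) = -991/248 (V(E) = -4 + 1/(249 + (3 - 4)) = -4 + 1/(249 - 1) = -4 + 1/248 = -991/248)
√(Y + V(a)) = √(I*√923813/2 - 991/248) = √(-991/248 + I*√923813/2)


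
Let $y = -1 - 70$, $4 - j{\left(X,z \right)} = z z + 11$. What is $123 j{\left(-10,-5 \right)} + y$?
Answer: $-4007$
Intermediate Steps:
$j{\left(X,z \right)} = -7 - z^{2}$ ($j{\left(X,z \right)} = 4 - \left(z z + 11\right) = 4 - \left(z^{2} + 11\right) = 4 - \left(11 + z^{2}\right) = -7 - z^{2}$)
$y = -71$
$123 j{\left(-10,-5 \right)} + y = 123 \left(-7 - \left(-5\right)^{2}\right) - 71 = 123 \left(-7 - 25\right) - 71 = 123 \left(-32\right) - 71 = -3936 - 71 = -4007$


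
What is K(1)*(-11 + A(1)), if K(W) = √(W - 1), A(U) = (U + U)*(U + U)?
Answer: 0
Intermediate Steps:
A(U) = 4*U² (A(U) = (2*U)*(2*U) = 4*U²)
K(W) = √(-1 + W)
K(1)*(-11 + A(1)) = √(-1 + 1)*(-11 + 4*1²) = √0*(-11 + 4*1) = 0*(-11 + 4) = 0*(-7) = 0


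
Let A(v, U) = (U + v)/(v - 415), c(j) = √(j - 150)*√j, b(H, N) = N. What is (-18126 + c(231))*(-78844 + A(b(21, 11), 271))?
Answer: 144343038627/101 - 143339661*√231/202 ≈ 1.4184e+9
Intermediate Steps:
c(j) = √j*√(-150 + j) (c(j) = √(-150 + j)*√j = √j*√(-150 + j))
A(v, U) = (U + v)/(-415 + v)
(-18126 + c(231))*(-78844 + A(b(21, 11), 271)) = (-18126 + √231*√(-150 + 231))*(-78844 + (271 + 11)/(-415 + 11)) = (-18126 + √231*√81)*(-78844 + 282/(-404)) = (-18126 + √231*9)*(-78844 - 1/404*282) = (-18126 + 9*√231)*(-78844 - 141/202) = (-18126 + 9*√231)*(-15926629/202) = 144343038627/101 - 143339661*√231/202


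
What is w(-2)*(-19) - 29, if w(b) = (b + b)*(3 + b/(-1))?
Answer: 351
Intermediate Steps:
w(b) = 2*b*(3 - b) (w(b) = (2*b)*(3 + b*(-1)) = (2*b)*(3 - b) = 2*b*(3 - b))
w(-2)*(-19) - 29 = (2*(-2)*(3 - 1*(-2)))*(-19) - 29 = (2*(-2)*(3 + 2))*(-19) - 29 = (2*(-2)*5)*(-19) - 29 = -20*(-19) - 29 = 380 - 29 = 351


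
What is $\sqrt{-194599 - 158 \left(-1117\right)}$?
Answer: $i \sqrt{18113} \approx 134.58 i$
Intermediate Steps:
$\sqrt{-194599 - 158 \left(-1117\right)} = \sqrt{-194599 - -176486} = \sqrt{-194599 + 176486} = \sqrt{-18113} = i \sqrt{18113}$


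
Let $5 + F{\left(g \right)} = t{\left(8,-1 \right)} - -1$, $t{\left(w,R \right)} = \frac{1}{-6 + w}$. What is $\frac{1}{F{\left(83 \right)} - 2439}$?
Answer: $- \frac{2}{4885} \approx -0.00040942$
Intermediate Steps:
$F{\left(g \right)} = - \frac{7}{2}$ ($F{\left(g \right)} = -5 + \left(\frac{1}{-6 + 8} - -1\right) = -5 + \left(\frac{1}{2} + 1\right) = -5 + \frac{3}{2} = - \frac{7}{2}$)
$\frac{1}{F{\left(83 \right)} - 2439} = \frac{1}{- \frac{7}{2} - 2439} = \frac{1}{- \frac{4885}{2}} = - \frac{2}{4885}$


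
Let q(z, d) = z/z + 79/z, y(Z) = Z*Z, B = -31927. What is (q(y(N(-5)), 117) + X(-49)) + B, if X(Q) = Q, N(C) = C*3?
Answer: -7194296/225 ≈ -31975.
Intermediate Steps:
N(C) = 3*C
y(Z) = Z²
q(z, d) = 1 + 79/z
(q(y(N(-5)), 117) + X(-49)) + B = ((79 + (3*(-5))²)/((3*(-5))²) - 49) - 31927 = ((79 + (-15)²)/((-15)²) - 49) - 31927 = ((79 + 225)/225 - 49) - 31927 = ((1/225)*304 - 49) - 31927 = (304/225 - 49) - 31927 = -10721/225 - 31927 = -7194296/225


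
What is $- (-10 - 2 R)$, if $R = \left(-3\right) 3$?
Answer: $-8$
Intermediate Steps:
$R = -9$
$- (-10 - 2 R) = - (-10 - -18) = - (-10 + 18) = \left(-1\right) 8 = -8$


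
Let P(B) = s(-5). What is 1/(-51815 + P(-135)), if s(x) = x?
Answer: -1/51820 ≈ -1.9298e-5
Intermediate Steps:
P(B) = -5
1/(-51815 + P(-135)) = 1/(-51815 - 5) = 1/(-51820) = -1/51820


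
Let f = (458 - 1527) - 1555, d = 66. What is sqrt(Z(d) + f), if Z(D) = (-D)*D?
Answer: 2*I*sqrt(1745) ≈ 83.546*I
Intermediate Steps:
Z(D) = -D**2
f = -2624 (f = -1069 - 1555 = -2624)
sqrt(Z(d) + f) = sqrt(-1*66**2 - 2624) = sqrt(-1*4356 - 2624) = sqrt(-4356 - 2624) = sqrt(-6980) = 2*I*sqrt(1745)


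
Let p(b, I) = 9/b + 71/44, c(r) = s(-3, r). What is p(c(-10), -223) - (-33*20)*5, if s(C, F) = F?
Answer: 726157/220 ≈ 3300.7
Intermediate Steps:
c(r) = r
p(b, I) = 71/44 + 9/b (p(b, I) = 9/b + 71*(1/44) = 9/b + 71/44 = 71/44 + 9/b)
p(c(-10), -223) - (-33*20)*5 = (71/44 + 9/(-10)) - (-33*20)*5 = (71/44 + 9*(-1/10)) - (-660)*5 = (71/44 - 9/10) - 1*(-3300) = 157/220 + 3300 = 726157/220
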